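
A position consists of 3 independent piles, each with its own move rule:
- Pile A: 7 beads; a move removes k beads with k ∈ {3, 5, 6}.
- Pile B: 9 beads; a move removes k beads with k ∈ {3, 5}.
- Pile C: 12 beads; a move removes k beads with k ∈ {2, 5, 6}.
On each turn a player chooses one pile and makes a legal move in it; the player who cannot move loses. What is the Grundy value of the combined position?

Grundy values for pile A (subtraction set {3, 5, 6}):
k:     0  1  2  3  4  5  6  7
g(k):  0  0  0  1  1  1  2  2
So g(7) = 2.
For pile B, compute g(0), g(1), … with moves {3, 5}:
g(0) = mex{} = 0
g(1) = mex{} = 0
g(2) = mex{} = 0
g(3) = mex{0} = 1
g(4) = mex{0} = 1
g(5) = mex{0} = 1
g(6) = mex{0,1} = 2
g(7) = mex{0,1} = 2
g(8) = mex{1} = 0
g(9) = mex{1,2} = 0
So g(9) = 0.
For pile C, compute g(0), g(1), … with moves {2, 5, 6}:
k:     0  1  2  3  4  5  6  7  8  9 10 11 12
g(k):  0  0  1  1  0  2  1  3  0  2  1  0  0
So g(12) = 0.
The value of a disjunctive sum is the nim-sum of the parts.
Combined value = 2 ⊕ 0 ⊕ 0 = 2.

2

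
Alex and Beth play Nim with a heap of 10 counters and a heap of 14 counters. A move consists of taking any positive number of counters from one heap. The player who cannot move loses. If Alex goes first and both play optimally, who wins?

Alex wins

Nim-sum: 10 ⊕ 14 = 4.
The nim-sum is 4 ≠ 0, so this is an N-position: the player to move can win; Alex has a winning move.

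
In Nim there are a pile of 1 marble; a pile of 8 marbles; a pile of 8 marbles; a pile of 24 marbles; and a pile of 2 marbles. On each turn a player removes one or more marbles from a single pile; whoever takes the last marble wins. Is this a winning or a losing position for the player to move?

Winning position

Compute the nim-sum pairwise:
1 ^ 8 = 9
9 ^ 8 = 1
1 ^ 24 = 25
25 ^ 2 = 27
The nim-sum is 27 ≠ 0, so this is an N-position: the player to move can win.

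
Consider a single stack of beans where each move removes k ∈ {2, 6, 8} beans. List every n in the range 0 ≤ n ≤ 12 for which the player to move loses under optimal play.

0, 1, 4, 5

Compute g(0), g(1), … for moves {2, 6, 8}:
g(0) = mex{} = 0
g(1) = mex{} = 0
g(2) = mex{0} = 1
g(3) = mex{0} = 1
g(4) = mex{1} = 0
g(5) = mex{1} = 0
g(6) = mex{0} = 1
g(7) = mex{0} = 1
g(8) = mex{0,1} = 2
g(9) = mex{0,1} = 2
g(10) = mex{0,1,2} = 3
g(11) = mex{0,1,2} = 3
g(12) = mex{0,1,3} = 2
The P-positions (g = 0) in 0..12 are 0, 1, 4, 5.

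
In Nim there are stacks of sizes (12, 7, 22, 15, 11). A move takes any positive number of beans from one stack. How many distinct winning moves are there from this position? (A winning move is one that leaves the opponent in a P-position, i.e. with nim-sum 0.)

1

Bitwise XOR of the heap sizes:
  01100  (12)
  00111  (7)
  10110  (22)
  01111  (15)
  01011  (11)
  -----
  11001  (25)
The overall nim-sum is X = 25. A stack of size p has a winning move iff p XOR X < p (reduce it to p XOR X).
  12: 12 XOR 25 = 21 ≥ 12 — no move.
  7: 7 XOR 25 = 30 ≥ 7 — no move.
  22: 22 XOR 25 = 15 < 22 — winning move (to 15).
  15: 15 XOR 25 = 22 ≥ 15 — no move.
  11: 11 XOR 25 = 18 ≥ 11 — no move.
That gives 1 winning move.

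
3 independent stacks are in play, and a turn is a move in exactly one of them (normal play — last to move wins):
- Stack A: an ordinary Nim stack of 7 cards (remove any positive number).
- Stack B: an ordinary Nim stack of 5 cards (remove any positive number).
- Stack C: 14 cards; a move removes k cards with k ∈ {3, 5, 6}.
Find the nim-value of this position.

3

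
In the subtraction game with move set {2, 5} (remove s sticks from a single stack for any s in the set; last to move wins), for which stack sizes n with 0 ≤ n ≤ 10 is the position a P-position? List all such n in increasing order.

0, 1, 4, 7, 8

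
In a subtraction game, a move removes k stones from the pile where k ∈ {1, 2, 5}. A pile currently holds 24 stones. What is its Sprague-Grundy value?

Compute g(0), g(1), … for moves {1, 2, 5}:
k:     0  1  2  3  4  5  6  7  8  9 10 11 12 13 14 15 16 17 18 19 20 21 22 23 24
g(k):  0  1  2  0  1  2  0  1  2  0  1  2  0  1  2  0  1  2  0  1  2  0  1  2  0
So g(24) = 0.

0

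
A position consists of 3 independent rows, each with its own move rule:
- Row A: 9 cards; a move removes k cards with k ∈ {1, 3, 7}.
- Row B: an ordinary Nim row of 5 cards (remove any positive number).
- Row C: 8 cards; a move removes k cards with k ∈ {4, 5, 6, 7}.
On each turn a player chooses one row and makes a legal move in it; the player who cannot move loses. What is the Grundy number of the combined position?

6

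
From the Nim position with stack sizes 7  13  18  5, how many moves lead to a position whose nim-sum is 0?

1

Compute the nim-sum pairwise:
7 ⊕ 13 = 10
10 ⊕ 18 = 24
24 ⊕ 5 = 29
The overall nim-sum is X = 29. A stack of size p has a winning move iff p XOR X < p (reduce it to p XOR X).
  7: 7 XOR 29 = 26 ≥ 7 — no move.
  13: 13 XOR 29 = 16 ≥ 13 — no move.
  18: 18 XOR 29 = 15 < 18 — winning move (to 15).
  5: 5 XOR 29 = 24 ≥ 5 — no move.
That gives 1 winning move.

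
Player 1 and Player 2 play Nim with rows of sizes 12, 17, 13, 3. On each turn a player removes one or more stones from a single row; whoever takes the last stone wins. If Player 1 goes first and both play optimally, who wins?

Nim-sum: 12 XOR 17 XOR 13 XOR 3 = 19.
The nim-sum is 19 ≠ 0, so this is an N-position: the player to move can win; Player 1 has a winning move.

Player 1 wins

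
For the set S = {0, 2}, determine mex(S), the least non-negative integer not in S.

1

0 is in the set but 1 is not, so the mex is 1.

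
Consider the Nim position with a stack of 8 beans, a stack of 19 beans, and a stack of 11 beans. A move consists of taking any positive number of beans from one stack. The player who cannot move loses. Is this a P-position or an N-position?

Write each in binary and XOR column by column:
  01000  (8)
  10011  (19)
  01011  (11)
  -----
  10000  (16)
The nim-sum is 16 ≠ 0, so this is an N-position: the player to move can win.

N-position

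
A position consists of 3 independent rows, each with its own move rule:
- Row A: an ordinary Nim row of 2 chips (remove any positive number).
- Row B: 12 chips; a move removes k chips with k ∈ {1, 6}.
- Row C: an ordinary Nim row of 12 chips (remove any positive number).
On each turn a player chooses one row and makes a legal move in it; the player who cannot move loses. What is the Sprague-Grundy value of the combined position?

15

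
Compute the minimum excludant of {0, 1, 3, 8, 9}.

The values 0, 1 are all present; 2 is the first non-negative integer missing from the set.

2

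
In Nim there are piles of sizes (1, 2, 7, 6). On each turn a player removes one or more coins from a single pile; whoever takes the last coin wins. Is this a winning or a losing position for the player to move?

In binary:
  001  (1)
  010  (2)
  111  (7)
  110  (6)
  ---
  010  (2)
The nim-sum is 2 ≠ 0, so this is an N-position: the player to move can win.

Winning position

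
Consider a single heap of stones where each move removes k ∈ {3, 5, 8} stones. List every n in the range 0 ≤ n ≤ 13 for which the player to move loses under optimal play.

Compute g(0), g(1), … for moves {3, 5, 8}:
k:     0  1  2  3  4  5  6  7  8  9 10 11 12 13
g(k):  0  0  0  1  1  1  2  2  2  3  3  0  0  0
The P-positions (g = 0) in 0..13 are 0, 1, 2, 11, 12, 13.

0, 1, 2, 11, 12, 13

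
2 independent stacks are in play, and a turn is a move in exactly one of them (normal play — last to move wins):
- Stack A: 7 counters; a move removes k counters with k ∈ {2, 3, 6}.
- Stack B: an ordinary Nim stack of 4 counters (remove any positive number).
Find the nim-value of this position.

5

Grundy values for stack A (subtraction set {2, 3, 6}):
k:     0  1  2  3  4  5  6  7
g(k):  0  0  1  1  2  0  3  1
So g(7) = 1.
Stack B is a plain Nim stack of size 4, so its Grundy value is 4.
By the Sprague-Grundy theorem, the Grundy value of a sum of independent games is the XOR of the component values.
Combined value = 1 XOR 4 = 5.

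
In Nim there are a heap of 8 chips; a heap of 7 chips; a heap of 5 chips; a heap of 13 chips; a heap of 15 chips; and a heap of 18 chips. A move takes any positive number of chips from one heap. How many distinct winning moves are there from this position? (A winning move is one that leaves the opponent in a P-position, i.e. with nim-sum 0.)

Nim-sum: 8 XOR 7 XOR 5 XOR 13 XOR 15 XOR 18 = 26.
The overall nim-sum is X = 26. A heap of size p has a winning move iff p XOR X < p (reduce it to p XOR X).
  8: 8 XOR 26 = 18 ≥ 8 — no move.
  7: 7 XOR 26 = 29 ≥ 7 — no move.
  5: 5 XOR 26 = 31 ≥ 5 — no move.
  13: 13 XOR 26 = 23 ≥ 13 — no move.
  15: 15 XOR 26 = 21 ≥ 15 — no move.
  18: 18 XOR 26 = 8 < 18 — winning move (to 8).
That gives 1 winning move.

1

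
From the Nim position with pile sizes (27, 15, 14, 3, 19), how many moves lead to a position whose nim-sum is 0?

3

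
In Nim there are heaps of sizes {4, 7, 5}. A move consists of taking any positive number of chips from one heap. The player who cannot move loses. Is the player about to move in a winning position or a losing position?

Winning position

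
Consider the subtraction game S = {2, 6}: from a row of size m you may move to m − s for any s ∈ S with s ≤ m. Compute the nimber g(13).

0

Compute g(0), g(1), … for moves {2, 6}:
g(0) = mex{} = 0
g(1) = mex{} = 0
g(2) = mex{0} = 1
g(3) = mex{0} = 1
g(4) = mex{1} = 0
g(5) = mex{1} = 0
g(6) = mex{0} = 1
g(7) = mex{0} = 1
g(8) = mex{1} = 0
g(9) = mex{1} = 0
g(10) = mex{0} = 1
g(11) = mex{0} = 1
g(12) = mex{1} = 0
g(13) = mex{1} = 0
So g(13) = 0.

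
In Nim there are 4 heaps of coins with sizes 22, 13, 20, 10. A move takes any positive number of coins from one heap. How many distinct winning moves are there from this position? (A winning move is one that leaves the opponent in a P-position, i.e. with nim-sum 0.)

Bitwise XOR of the heap sizes:
  10110  (22)
  01101  (13)
  10100  (20)
  01010  (10)
  -----
  00101  (5)
The overall nim-sum is X = 5. A heap of size p has a winning move iff p XOR X < p (reduce it to p XOR X).
  22: 22 XOR 5 = 19 < 22 — winning move (to 19).
  13: 13 XOR 5 = 8 < 13 — winning move (to 8).
  20: 20 XOR 5 = 17 < 20 — winning move (to 17).
  10: 10 XOR 5 = 15 ≥ 10 — no move.
That gives 3 winning moves.

3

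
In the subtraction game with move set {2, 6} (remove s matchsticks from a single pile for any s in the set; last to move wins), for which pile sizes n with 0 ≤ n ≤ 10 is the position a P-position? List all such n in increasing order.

0, 1, 4, 5, 8, 9

Build the Grundy sequence with g(k) = mex{g(k−s) : s ∈ {2, 6}, s ≤ k}:
k:     0  1  2  3  4  5  6  7  8  9 10
g(k):  0  0  1  1  0  0  1  1  0  0  1
The P-positions (g = 0) in 0..10 are 0, 1, 4, 5, 8, 9.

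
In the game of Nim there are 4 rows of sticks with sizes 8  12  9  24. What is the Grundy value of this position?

21

Nim-sum: 8 ^ 12 ^ 9 ^ 24 = 21.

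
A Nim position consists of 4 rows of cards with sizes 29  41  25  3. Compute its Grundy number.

46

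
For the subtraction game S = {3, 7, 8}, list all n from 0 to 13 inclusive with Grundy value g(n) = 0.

0, 1, 2, 6, 11, 12

Grundy values for subtraction set {3, 7, 8}:
g(0) = mex{} = 0
g(1) = mex{} = 0
g(2) = mex{} = 0
g(3) = mex{0} = 1
g(4) = mex{0} = 1
g(5) = mex{0} = 1
g(6) = mex{1} = 0
g(7) = mex{0,1} = 2
g(8) = mex{0,1} = 2
g(9) = mex{0} = 1
g(10) = mex{0,1,2} = 3
g(11) = mex{1,2} = 0
g(12) = mex{1} = 0
g(13) = mex{0,1,3} = 2
The P-positions (g = 0) in 0..13 are 0, 1, 2, 6, 11, 12.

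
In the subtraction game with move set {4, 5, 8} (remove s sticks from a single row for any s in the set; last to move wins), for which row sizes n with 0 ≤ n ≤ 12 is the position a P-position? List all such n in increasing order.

Grundy values for subtraction set {4, 5, 8}:
g(0) = mex{} = 0
g(1) = mex{} = 0
g(2) = mex{} = 0
g(3) = mex{} = 0
g(4) = mex{0} = 1
g(5) = mex{0} = 1
g(6) = mex{0} = 1
g(7) = mex{0} = 1
g(8) = mex{0,1} = 2
g(9) = mex{0,1} = 2
g(10) = mex{0,1} = 2
g(11) = mex{0,1} = 2
g(12) = mex{1,2} = 0
The P-positions (g = 0) in 0..12 are 0, 1, 2, 3, 12.

0, 1, 2, 3, 12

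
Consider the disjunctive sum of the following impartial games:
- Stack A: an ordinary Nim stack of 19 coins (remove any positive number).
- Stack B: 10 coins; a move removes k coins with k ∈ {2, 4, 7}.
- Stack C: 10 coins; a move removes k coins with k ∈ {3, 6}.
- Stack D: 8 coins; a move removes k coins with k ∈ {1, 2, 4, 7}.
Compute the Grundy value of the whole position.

Stack A is a plain Nim stack of size 19, so its Grundy value is 19.
For stack B, compute g(0), g(1), … with moves {2, 4, 7}:
k:     0  1  2  3  4  5  6  7  8  9 10
g(k):  0  0  1  1  2  2  0  3  1  0  2
So g(10) = 2.
Build the Grundy sequence for stack C with g(k) = mex{g(k−s) : s ∈ {3, 6}, s ≤ k}:
k:     0  1  2  3  4  5  6  7  8  9 10
g(k):  0  0  0  1  1  1  2  2  2  0  0
So g(10) = 0.
For stack D, compute g(0), g(1), … with moves {1, 2, 4, 7}:
k:     0  1  2  3  4  5  6  7  8
g(k):  0  1  2  0  1  2  0  1  2
So g(8) = 2.
The value of a disjunctive sum is the nim-sum of the parts.
Combined value = 19 ⊕ 2 ⊕ 0 ⊕ 2 = 19.

19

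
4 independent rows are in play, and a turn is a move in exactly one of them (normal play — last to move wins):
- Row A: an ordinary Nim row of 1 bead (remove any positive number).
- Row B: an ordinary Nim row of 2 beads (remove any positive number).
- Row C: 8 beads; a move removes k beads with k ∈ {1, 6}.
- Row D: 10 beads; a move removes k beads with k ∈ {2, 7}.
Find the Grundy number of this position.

2

Row A is a plain Nim row of size 1, so its Grundy value is 1.
Row B is a plain Nim row of size 2, so its Grundy value is 2.
Grundy values for row C (subtraction set {1, 6}):
k:     0  1  2  3  4  5  6  7  8
g(k):  0  1  0  1  0  1  2  0  1
So g(8) = 1.
For row D, compute g(0), g(1), … with moves {2, 7}:
g(0) = mex{} = 0
g(1) = mex{} = 0
g(2) = mex{0} = 1
g(3) = mex{0} = 1
g(4) = mex{1} = 0
g(5) = mex{1} = 0
g(6) = mex{0} = 1
g(7) = mex{0} = 1
g(8) = mex{0,1} = 2
g(9) = mex{1} = 0
g(10) = mex{1,2} = 0
So g(10) = 0.
The value of a disjunctive sum is the nim-sum of the parts.
Combined value = 1 XOR 2 XOR 1 XOR 0 = 2.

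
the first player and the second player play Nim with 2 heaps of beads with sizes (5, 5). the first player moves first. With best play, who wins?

Nim-sum: 5 ⊕ 5 = 0.
The nim-sum is 0, so this is a P-position: the player to move is in a losing position under optimal play; the first player is about to move from it and so loses — the second player wins.

the second player wins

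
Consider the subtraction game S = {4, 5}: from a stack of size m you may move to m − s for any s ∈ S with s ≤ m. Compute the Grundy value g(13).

1

Compute g(0), g(1), … for moves {4, 5}:
g(0) = mex{} = 0
g(1) = mex{} = 0
g(2) = mex{} = 0
g(3) = mex{} = 0
g(4) = mex{0} = 1
g(5) = mex{0} = 1
g(6) = mex{0} = 1
g(7) = mex{0} = 1
g(8) = mex{0,1} = 2
g(9) = mex{1} = 0
g(10) = mex{1} = 0
g(11) = mex{1} = 0
g(12) = mex{1,2} = 0
g(13) = mex{0,2} = 1
So g(13) = 1.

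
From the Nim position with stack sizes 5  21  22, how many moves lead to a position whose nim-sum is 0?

Compute the nim-sum pairwise:
5 ⊕ 21 = 16
16 ⊕ 22 = 6
The overall nim-sum is X = 6. A stack of size p has a winning move iff p XOR X < p (reduce it to p XOR X).
  5: 5 XOR 6 = 3 < 5 — winning move (to 3).
  21: 21 XOR 6 = 19 < 21 — winning move (to 19).
  22: 22 XOR 6 = 16 < 22 — winning move (to 16).
That gives 3 winning moves.

3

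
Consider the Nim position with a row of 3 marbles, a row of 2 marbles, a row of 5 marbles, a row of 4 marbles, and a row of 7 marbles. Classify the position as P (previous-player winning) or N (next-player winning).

Nim-sum: 3 XOR 2 XOR 5 XOR 4 XOR 7 = 7.
The nim-sum is 7 ≠ 0, so this is an N-position: the player to move can win.

N-position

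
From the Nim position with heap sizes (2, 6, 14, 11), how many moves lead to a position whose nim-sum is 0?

Compute the nim-sum pairwise:
2 ⊕ 6 = 4
4 ⊕ 14 = 10
10 ⊕ 11 = 1
The overall nim-sum is X = 1. A heap of size p has a winning move iff p XOR X < p (reduce it to p XOR X).
  2: 2 XOR 1 = 3 ≥ 2 — no move.
  6: 6 XOR 1 = 7 ≥ 6 — no move.
  14: 14 XOR 1 = 15 ≥ 14 — no move.
  11: 11 XOR 1 = 10 < 11 — winning move (to 10).
That gives 1 winning move.

1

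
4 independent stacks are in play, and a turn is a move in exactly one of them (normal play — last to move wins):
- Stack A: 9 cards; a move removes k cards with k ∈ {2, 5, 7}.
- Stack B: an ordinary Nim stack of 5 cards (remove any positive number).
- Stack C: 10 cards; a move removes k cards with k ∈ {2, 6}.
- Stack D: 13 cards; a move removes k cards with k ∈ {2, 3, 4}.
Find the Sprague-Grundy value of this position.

6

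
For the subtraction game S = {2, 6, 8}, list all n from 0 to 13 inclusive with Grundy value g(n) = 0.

0, 1, 4, 5

Build the Grundy sequence with g(k) = mex{g(k−s) : s ∈ {2, 6, 8}, s ≤ k}:
k:     0  1  2  3  4  5  6  7  8  9 10 11 12 13
g(k):  0  0  1  1  0  0  1  1  2  2  3  3  2  2
The P-positions (g = 0) in 0..13 are 0, 1, 4, 5.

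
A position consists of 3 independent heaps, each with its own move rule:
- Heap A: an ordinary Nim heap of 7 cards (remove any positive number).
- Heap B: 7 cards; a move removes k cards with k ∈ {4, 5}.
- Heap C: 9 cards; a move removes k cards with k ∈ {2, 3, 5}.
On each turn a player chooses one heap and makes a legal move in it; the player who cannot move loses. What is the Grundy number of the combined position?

7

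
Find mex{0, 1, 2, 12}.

The values 0, 1, 2 are all present; 3 is the first non-negative integer missing from the set.

3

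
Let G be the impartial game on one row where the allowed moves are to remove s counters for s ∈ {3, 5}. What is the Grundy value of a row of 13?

Build the Grundy sequence with g(k) = mex{g(k−s) : s ∈ {3, 5}, s ≤ k}:
g(0) = mex{} = 0
g(1) = mex{} = 0
g(2) = mex{} = 0
g(3) = mex{0} = 1
g(4) = mex{0} = 1
g(5) = mex{0} = 1
g(6) = mex{0,1} = 2
g(7) = mex{0,1} = 2
g(8) = mex{1} = 0
g(9) = mex{1,2} = 0
g(10) = mex{1,2} = 0
g(11) = mex{0,2} = 1
g(12) = mex{0,2} = 1
g(13) = mex{0} = 1
So g(13) = 1.

1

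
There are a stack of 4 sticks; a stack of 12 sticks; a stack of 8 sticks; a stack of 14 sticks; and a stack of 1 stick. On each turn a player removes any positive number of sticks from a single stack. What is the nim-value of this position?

15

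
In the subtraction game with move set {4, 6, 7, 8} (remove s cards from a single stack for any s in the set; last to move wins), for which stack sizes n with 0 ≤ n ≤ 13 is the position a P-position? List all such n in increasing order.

0, 1, 2, 3, 12, 13

Grundy values for subtraction set {4, 6, 7, 8}:
g(0) = mex{} = 0
g(1) = mex{} = 0
g(2) = mex{} = 0
g(3) = mex{} = 0
g(4) = mex{0} = 1
g(5) = mex{0} = 1
g(6) = mex{0} = 1
g(7) = mex{0} = 1
g(8) = mex{0,1} = 2
g(9) = mex{0,1} = 2
g(10) = mex{0,1} = 2
g(11) = mex{0,1} = 2
g(12) = mex{1,2} = 0
g(13) = mex{1,2} = 0
The P-positions (g = 0) in 0..13 are 0, 1, 2, 3, 12, 13.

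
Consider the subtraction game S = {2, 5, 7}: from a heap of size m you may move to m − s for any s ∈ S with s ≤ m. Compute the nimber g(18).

2

Grundy values for subtraction set {2, 5, 7}:
k:     0  1  2  3  4  5  6  7  8  9 10 11 12 13 14 15 16 17 18
g(k):  0  0  1  1  0  2  1  3  2  2  0  3  1  0  0  1  1  2  2
So g(18) = 2.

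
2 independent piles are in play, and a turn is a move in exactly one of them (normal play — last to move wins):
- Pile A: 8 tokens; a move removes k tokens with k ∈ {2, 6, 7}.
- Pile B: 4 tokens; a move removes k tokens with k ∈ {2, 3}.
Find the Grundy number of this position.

0

Grundy values for pile A (subtraction set {2, 6, 7}):
g(0) = mex{} = 0
g(1) = mex{} = 0
g(2) = mex{0} = 1
g(3) = mex{0} = 1
g(4) = mex{1} = 0
g(5) = mex{1} = 0
g(6) = mex{0} = 1
g(7) = mex{0} = 1
g(8) = mex{0,1} = 2
So g(8) = 2.
For pile B, compute g(0), g(1), … with moves {2, 3}:
g(0) = mex{} = 0
g(1) = mex{} = 0
g(2) = mex{0} = 1
g(3) = mex{0} = 1
g(4) = mex{0,1} = 2
So g(4) = 2.
The value of a disjunctive sum is the nim-sum of the parts.
Combined value = 2 XOR 2 = 0.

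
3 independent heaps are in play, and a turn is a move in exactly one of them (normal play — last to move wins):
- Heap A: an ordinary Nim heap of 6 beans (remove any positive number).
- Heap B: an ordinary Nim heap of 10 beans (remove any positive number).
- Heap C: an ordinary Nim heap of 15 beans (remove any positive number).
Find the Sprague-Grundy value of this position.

Heap A is a plain Nim heap of size 6, so its Grundy value is 6.
Heap B is a plain Nim heap of size 10, so its Grundy value is 10.
Heap C is a plain Nim heap of size 15, so its Grundy value is 15.
The value of a disjunctive sum is the nim-sum of the parts.
Combined value = 6 XOR 10 XOR 15 = 3.

3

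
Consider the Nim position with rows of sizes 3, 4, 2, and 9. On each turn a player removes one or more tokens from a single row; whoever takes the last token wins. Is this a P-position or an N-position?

Compute the nim-sum pairwise:
3 ⊕ 4 = 7
7 ⊕ 2 = 5
5 ⊕ 9 = 12
The nim-sum is 12 ≠ 0, so this is an N-position: the player to move can win.

N-position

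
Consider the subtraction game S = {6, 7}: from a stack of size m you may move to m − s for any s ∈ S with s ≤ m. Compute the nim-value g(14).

0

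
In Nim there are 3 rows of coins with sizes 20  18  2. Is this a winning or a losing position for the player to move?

Winning position

Nim-sum: 20 ⊕ 18 ⊕ 2 = 4.
The nim-sum is 4 ≠ 0, so this is an N-position: the player to move can win.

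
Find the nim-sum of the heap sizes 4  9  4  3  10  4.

Nim-sum: 4 ⊕ 9 ⊕ 4 ⊕ 3 ⊕ 10 ⊕ 4 = 4.

4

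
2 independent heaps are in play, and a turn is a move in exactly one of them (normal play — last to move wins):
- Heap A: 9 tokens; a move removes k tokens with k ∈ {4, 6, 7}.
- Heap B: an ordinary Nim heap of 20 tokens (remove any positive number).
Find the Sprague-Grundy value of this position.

22

For heap A, compute g(0), g(1), … with moves {4, 6, 7}:
g(0) = mex{} = 0
g(1) = mex{} = 0
g(2) = mex{} = 0
g(3) = mex{} = 0
g(4) = mex{0} = 1
g(5) = mex{0} = 1
g(6) = mex{0} = 1
g(7) = mex{0} = 1
g(8) = mex{0,1} = 2
g(9) = mex{0,1} = 2
So g(9) = 2.
Heap B is a plain Nim heap of size 20, so its Grundy value is 20.
The value of a disjunctive sum is the nim-sum of the parts.
Combined value = 2 XOR 20 = 22.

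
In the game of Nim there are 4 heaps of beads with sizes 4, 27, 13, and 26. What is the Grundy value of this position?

8

In binary:
  00100  (4)
  11011  (27)
  01101  (13)
  11010  (26)
  -----
  01000  (8)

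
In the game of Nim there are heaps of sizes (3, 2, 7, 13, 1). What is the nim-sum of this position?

Nim-sum: 3 XOR 2 XOR 7 XOR 13 XOR 1 = 10.

10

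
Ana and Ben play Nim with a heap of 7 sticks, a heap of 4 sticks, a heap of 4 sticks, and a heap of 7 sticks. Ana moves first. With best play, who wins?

Ben wins

Compute the nim-sum pairwise:
7 XOR 4 = 3
3 XOR 4 = 7
7 XOR 7 = 0
The nim-sum is 0, so this is a P-position: the player to move is in a losing position under optimal play; Ana is about to move from it and so loses — Ben wins.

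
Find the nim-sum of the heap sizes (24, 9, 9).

24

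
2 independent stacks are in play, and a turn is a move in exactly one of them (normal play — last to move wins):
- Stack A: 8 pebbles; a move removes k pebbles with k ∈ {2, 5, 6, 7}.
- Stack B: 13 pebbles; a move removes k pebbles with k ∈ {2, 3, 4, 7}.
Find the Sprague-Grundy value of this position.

Grundy values for stack A (subtraction set {2, 5, 6, 7}):
k:     0  1  2  3  4  5  6  7  8
g(k):  0  0  1  1  0  2  1  3  2
So g(8) = 2.
Grundy values for stack B (subtraction set {2, 3, 4, 7}):
g(0) = mex{} = 0
g(1) = mex{} = 0
g(2) = mex{0} = 1
g(3) = mex{0} = 1
g(4) = mex{0,1} = 2
g(5) = mex{0,1} = 2
g(6) = mex{1,2} = 0
g(7) = mex{0,1,2} = 3
g(8) = mex{0,2} = 1
g(9) = mex{0,1,2,3} = 4
g(10) = mex{0,1,3} = 2
g(11) = mex{1,2,3,4} = 0
g(12) = mex{1,2,4} = 0
g(13) = mex{0,2,4} = 1
So g(13) = 1.
By the Sprague-Grundy theorem, the Grundy value of a sum of independent games is the XOR of the component values.
Combined value = 2 ⊕ 1 = 3.

3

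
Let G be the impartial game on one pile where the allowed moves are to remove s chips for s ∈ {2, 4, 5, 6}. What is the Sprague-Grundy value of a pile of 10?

Grundy values for subtraction set {2, 4, 5, 6}:
k:     0  1  2  3  4  5  6  7  8  9 10
g(k):  0  0  1  1  2  2  3  3  0  0  1
So g(10) = 1.

1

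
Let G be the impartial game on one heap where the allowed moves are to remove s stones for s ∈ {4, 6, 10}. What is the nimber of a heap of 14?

0

Build the Grundy sequence with g(k) = mex{g(k−s) : s ∈ {4, 6, 10}, s ≤ k}:
g(0) = mex{} = 0
g(1) = mex{} = 0
g(2) = mex{} = 0
g(3) = mex{} = 0
g(4) = mex{0} = 1
g(5) = mex{0} = 1
g(6) = mex{0} = 1
g(7) = mex{0} = 1
g(8) = mex{0,1} = 2
g(9) = mex{0,1} = 2
g(10) = mex{0,1} = 2
g(11) = mex{0,1} = 2
g(12) = mex{0,1,2} = 3
g(13) = mex{0,1,2} = 3
g(14) = mex{1,2} = 0
So g(14) = 0.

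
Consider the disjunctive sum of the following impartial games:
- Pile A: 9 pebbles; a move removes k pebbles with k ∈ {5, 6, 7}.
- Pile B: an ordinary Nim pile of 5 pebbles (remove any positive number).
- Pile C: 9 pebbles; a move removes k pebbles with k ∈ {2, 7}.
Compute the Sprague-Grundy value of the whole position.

For pile A, compute g(0), g(1), … with moves {5, 6, 7}:
k:     0  1  2  3  4  5  6  7  8  9
g(k):  0  0  0  0  0  1  1  1  1  1
So g(9) = 1.
Pile B is a plain Nim pile of size 5, so its Grundy value is 5.
Grundy values for pile C (subtraction set {2, 7}):
g(0) = mex{} = 0
g(1) = mex{} = 0
g(2) = mex{0} = 1
g(3) = mex{0} = 1
g(4) = mex{1} = 0
g(5) = mex{1} = 0
g(6) = mex{0} = 1
g(7) = mex{0} = 1
g(8) = mex{0,1} = 2
g(9) = mex{1} = 0
So g(9) = 0.
The value of a disjunctive sum is the nim-sum of the parts.
Combined value = 1 ⊕ 5 ⊕ 0 = 4.

4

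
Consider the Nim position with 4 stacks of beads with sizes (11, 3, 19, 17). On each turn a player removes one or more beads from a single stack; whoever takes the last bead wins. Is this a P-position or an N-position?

Nim-sum: 11 ⊕ 3 ⊕ 19 ⊕ 17 = 10.
The nim-sum is 10 ≠ 0, so this is an N-position: the player to move can win.

N-position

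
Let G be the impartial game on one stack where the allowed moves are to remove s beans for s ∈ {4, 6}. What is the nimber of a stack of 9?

2

Grundy values for subtraction set {4, 6}:
k:     0  1  2  3  4  5  6  7  8  9
g(k):  0  0  0  0  1  1  1  1  2  2
So g(9) = 2.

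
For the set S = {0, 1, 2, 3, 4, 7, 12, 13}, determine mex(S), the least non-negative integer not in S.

The values 0, 1, 2, 3, 4 are all present; 5 is the first non-negative integer missing from the set.

5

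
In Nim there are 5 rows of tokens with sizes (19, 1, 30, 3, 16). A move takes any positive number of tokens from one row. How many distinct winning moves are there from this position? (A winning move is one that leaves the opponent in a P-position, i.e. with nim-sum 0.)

Nim-sum: 19 ⊕ 1 ⊕ 30 ⊕ 3 ⊕ 16 = 31.
The overall nim-sum is X = 31. A row of size p has a winning move iff p XOR X < p (reduce it to p XOR X).
  19: 19 XOR 31 = 12 < 19 — winning move (to 12).
  1: 1 XOR 31 = 30 ≥ 1 — no move.
  30: 30 XOR 31 = 1 < 30 — winning move (to 1).
  3: 3 XOR 31 = 28 ≥ 3 — no move.
  16: 16 XOR 31 = 15 < 16 — winning move (to 15).
That gives 3 winning moves.

3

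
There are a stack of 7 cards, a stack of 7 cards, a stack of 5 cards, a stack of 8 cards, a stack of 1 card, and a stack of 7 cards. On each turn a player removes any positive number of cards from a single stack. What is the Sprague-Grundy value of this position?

Nim-sum: 7 ^ 7 ^ 5 ^ 8 ^ 1 ^ 7 = 11.

11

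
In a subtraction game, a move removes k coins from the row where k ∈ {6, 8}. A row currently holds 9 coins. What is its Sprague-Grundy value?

1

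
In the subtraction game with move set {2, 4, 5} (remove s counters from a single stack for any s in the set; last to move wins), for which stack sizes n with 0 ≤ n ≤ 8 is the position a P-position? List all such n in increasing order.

Grundy values for subtraction set {2, 4, 5}:
g(0) = mex{} = 0
g(1) = mex{} = 0
g(2) = mex{0} = 1
g(3) = mex{0} = 1
g(4) = mex{0,1} = 2
g(5) = mex{0,1} = 2
g(6) = mex{0,1,2} = 3
g(7) = mex{1,2} = 0
g(8) = mex{1,2,3} = 0
The P-positions (g = 0) in 0..8 are 0, 1, 7, 8.

0, 1, 7, 8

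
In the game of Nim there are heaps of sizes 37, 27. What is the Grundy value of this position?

62

Compute the nim-sum pairwise:
37 ⊕ 27 = 62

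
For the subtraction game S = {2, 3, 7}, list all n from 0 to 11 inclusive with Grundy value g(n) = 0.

Build the Grundy sequence with g(k) = mex{g(k−s) : s ∈ {2, 3, 7}, s ≤ k}:
k:     0  1  2  3  4  5  6  7  8  9 10 11
g(k):  0  0  1  1  2  0  0  1  1  2  0  0
The P-positions (g = 0) in 0..11 are 0, 1, 5, 6, 10, 11.

0, 1, 5, 6, 10, 11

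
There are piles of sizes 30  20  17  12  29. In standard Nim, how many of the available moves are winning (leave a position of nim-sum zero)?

Compute the nim-sum pairwise:
30 ⊕ 20 = 10
10 ⊕ 17 = 27
27 ⊕ 12 = 23
23 ⊕ 29 = 10
The overall nim-sum is X = 10. A pile of size p has a winning move iff p XOR X < p (reduce it to p XOR X).
  30: 30 XOR 10 = 20 < 30 — winning move (to 20).
  20: 20 XOR 10 = 30 ≥ 20 — no move.
  17: 17 XOR 10 = 27 ≥ 17 — no move.
  12: 12 XOR 10 = 6 < 12 — winning move (to 6).
  29: 29 XOR 10 = 23 < 29 — winning move (to 23).
That gives 3 winning moves.

3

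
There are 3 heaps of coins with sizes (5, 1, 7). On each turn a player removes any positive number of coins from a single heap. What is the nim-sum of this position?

Compute the nim-sum pairwise:
5 ^ 1 = 4
4 ^ 7 = 3

3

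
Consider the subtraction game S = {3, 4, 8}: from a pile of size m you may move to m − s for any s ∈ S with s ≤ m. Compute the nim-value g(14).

Compute g(0), g(1), … for moves {3, 4, 8}:
k:     0  1  2  3  4  5  6  7  8  9 10 11 12 13 14
g(k):  0  0  0  1  1  1  2  0  2  3  1  3  0  0  0
So g(14) = 0.

0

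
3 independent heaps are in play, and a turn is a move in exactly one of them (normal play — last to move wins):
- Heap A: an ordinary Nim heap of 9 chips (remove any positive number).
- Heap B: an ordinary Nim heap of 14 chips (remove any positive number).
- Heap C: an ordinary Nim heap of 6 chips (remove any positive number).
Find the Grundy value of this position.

1

Heap A is a plain Nim heap of size 9, so its Grundy value is 9.
Heap B is a plain Nim heap of size 14, so its Grundy value is 14.
Heap C is a plain Nim heap of size 6, so its Grundy value is 6.
The value of a disjunctive sum is the nim-sum of the parts.
Combined value = 9 ⊕ 14 ⊕ 6 = 1.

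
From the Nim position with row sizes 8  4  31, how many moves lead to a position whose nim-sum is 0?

1

Nim-sum: 8 ^ 4 ^ 31 = 19.
The overall nim-sum is X = 19. A row of size p has a winning move iff p XOR X < p (reduce it to p XOR X).
  8: 8 XOR 19 = 27 ≥ 8 — no move.
  4: 4 XOR 19 = 23 ≥ 4 — no move.
  31: 31 XOR 19 = 12 < 31 — winning move (to 12).
That gives 1 winning move.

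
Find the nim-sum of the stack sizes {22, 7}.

Write each in binary and XOR column by column:
  10110  (22)
  00111  (7)
  -----
  10001  (17)

17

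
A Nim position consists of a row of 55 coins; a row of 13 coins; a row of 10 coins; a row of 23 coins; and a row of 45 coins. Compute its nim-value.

Compute the nim-sum pairwise:
55 ⊕ 13 = 58
58 ⊕ 10 = 48
48 ⊕ 23 = 39
39 ⊕ 45 = 10

10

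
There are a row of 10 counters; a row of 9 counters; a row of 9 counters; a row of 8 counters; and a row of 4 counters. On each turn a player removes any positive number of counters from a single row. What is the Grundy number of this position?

Nim-sum: 10 ⊕ 9 ⊕ 9 ⊕ 8 ⊕ 4 = 6.

6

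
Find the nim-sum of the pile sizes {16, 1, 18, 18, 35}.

50

Compute the nim-sum pairwise:
16 ⊕ 1 = 17
17 ⊕ 18 = 3
3 ⊕ 18 = 17
17 ⊕ 35 = 50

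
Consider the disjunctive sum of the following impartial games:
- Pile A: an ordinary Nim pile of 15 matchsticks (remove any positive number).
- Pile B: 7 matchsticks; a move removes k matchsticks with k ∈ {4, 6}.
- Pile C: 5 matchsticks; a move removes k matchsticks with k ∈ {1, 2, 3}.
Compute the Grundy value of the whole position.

Pile A is a plain Nim pile of size 15, so its Grundy value is 15.
For pile B, compute g(0), g(1), … with moves {4, 6}:
k:     0  1  2  3  4  5  6  7
g(k):  0  0  0  0  1  1  1  1
So g(7) = 1.
Build the Grundy sequence for pile C with g(k) = mex{g(k−s) : s ∈ {1, 2, 3}, s ≤ k}:
k:     0  1  2  3  4  5
g(k):  0  1  2  3  0  1
So g(5) = 1.
By the Sprague-Grundy theorem, the Grundy value of a sum of independent games is the XOR of the component values.
Combined value = 15 XOR 1 XOR 1 = 15.

15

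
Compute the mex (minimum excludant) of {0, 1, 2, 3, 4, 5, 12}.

The values 0, 1, 2, 3, 4, 5 are all present; 6 is the first non-negative integer missing from the set.

6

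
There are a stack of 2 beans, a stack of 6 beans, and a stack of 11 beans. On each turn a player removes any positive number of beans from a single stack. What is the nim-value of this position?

15

Nim-sum: 2 ⊕ 6 ⊕ 11 = 15.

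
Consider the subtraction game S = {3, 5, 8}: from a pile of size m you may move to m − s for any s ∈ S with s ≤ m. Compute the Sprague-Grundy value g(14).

1

Build the Grundy sequence with g(k) = mex{g(k−s) : s ∈ {3, 5, 8}, s ≤ k}:
g(0) = mex{} = 0
g(1) = mex{} = 0
g(2) = mex{} = 0
g(3) = mex{0} = 1
g(4) = mex{0} = 1
g(5) = mex{0} = 1
g(6) = mex{0,1} = 2
g(7) = mex{0,1} = 2
g(8) = mex{0,1} = 2
g(9) = mex{0,1,2} = 3
g(10) = mex{0,1,2} = 3
g(11) = mex{1,2} = 0
g(12) = mex{1,2,3} = 0
g(13) = mex{1,2,3} = 0
g(14) = mex{0,2,3} = 1
So g(14) = 1.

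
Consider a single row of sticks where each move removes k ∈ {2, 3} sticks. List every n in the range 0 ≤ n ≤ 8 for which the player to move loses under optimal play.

Grundy values for subtraction set {2, 3}:
g(0) = mex{} = 0
g(1) = mex{} = 0
g(2) = mex{0} = 1
g(3) = mex{0} = 1
g(4) = mex{0,1} = 2
g(5) = mex{1} = 0
g(6) = mex{1,2} = 0
g(7) = mex{0,2} = 1
g(8) = mex{0} = 1
The P-positions (g = 0) in 0..8 are 0, 1, 5, 6.

0, 1, 5, 6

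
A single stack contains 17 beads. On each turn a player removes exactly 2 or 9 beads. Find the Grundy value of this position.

Build the Grundy sequence with g(k) = mex{g(k−s) : s ∈ {2, 9}, s ≤ k}:
k:     0  1  2  3  4  5  6  7  8  9 10 11 12 13 14 15 16 17
g(k):  0  0  1  1  0  0  1  1  0  2  1  0  0  1  1  0  0  1
So g(17) = 1.

1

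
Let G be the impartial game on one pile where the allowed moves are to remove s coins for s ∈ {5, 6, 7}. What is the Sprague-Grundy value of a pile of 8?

1

Compute g(0), g(1), … for moves {5, 6, 7}:
k:     0  1  2  3  4  5  6  7  8
g(k):  0  0  0  0  0  1  1  1  1
So g(8) = 1.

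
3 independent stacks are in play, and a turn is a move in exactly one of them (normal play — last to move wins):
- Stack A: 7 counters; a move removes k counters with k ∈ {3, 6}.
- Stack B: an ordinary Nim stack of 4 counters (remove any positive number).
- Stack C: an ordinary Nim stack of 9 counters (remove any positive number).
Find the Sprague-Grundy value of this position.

Grundy values for stack A (subtraction set {3, 6}):
k:     0  1  2  3  4  5  6  7
g(k):  0  0  0  1  1  1  2  2
So g(7) = 2.
Stack B is a plain Nim stack of size 4, so its Grundy value is 4.
Stack C is a plain Nim stack of size 9, so its Grundy value is 9.
The value of a disjunctive sum is the nim-sum of the parts.
Combined value = 2 XOR 4 XOR 9 = 15.

15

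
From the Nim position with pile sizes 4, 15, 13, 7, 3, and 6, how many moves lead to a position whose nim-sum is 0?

5

Compute the nim-sum pairwise:
4 XOR 15 = 11
11 XOR 13 = 6
6 XOR 7 = 1
1 XOR 3 = 2
2 XOR 6 = 4
The overall nim-sum is X = 4. A pile of size p has a winning move iff p XOR X < p (reduce it to p XOR X).
  4: 4 XOR 4 = 0 < 4 — winning move (to 0).
  15: 15 XOR 4 = 11 < 15 — winning move (to 11).
  13: 13 XOR 4 = 9 < 13 — winning move (to 9).
  7: 7 XOR 4 = 3 < 7 — winning move (to 3).
  3: 3 XOR 4 = 7 ≥ 3 — no move.
  6: 6 XOR 4 = 2 < 6 — winning move (to 2).
That gives 5 winning moves.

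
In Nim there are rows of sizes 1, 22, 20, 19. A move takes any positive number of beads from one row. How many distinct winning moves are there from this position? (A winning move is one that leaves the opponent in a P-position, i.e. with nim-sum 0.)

3

In binary:
  00001  (1)
  10110  (22)
  10100  (20)
  10011  (19)
  -----
  10000  (16)
The overall nim-sum is X = 16. A row of size p has a winning move iff p XOR X < p (reduce it to p XOR X).
  1: 1 XOR 16 = 17 ≥ 1 — no move.
  22: 22 XOR 16 = 6 < 22 — winning move (to 6).
  20: 20 XOR 16 = 4 < 20 — winning move (to 4).
  19: 19 XOR 16 = 3 < 19 — winning move (to 3).
That gives 3 winning moves.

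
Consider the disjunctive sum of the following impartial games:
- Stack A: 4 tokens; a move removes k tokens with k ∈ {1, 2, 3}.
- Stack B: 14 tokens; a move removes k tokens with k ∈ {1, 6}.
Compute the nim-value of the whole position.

0

Grundy values for stack A (subtraction set {1, 2, 3}):
k:     0  1  2  3  4
g(k):  0  1  2  3  0
So g(4) = 0.
For stack B, compute g(0), g(1), … with moves {1, 6}:
k:     0  1  2  3  4  5  6  7  8  9 10 11 12 13 14
g(k):  0  1  0  1  0  1  2  0  1  0  1  0  1  2  0
So g(14) = 0.
By the Sprague-Grundy theorem, the Grundy value of a sum of independent games is the XOR of the component values.
Combined value = 0 XOR 0 = 0.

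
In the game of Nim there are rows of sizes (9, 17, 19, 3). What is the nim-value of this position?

8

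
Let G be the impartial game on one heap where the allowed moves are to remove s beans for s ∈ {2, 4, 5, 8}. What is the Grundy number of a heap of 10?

0

Grundy values for subtraction set {2, 4, 5, 8}:
g(0) = mex{} = 0
g(1) = mex{} = 0
g(2) = mex{0} = 1
g(3) = mex{0} = 1
g(4) = mex{0,1} = 2
g(5) = mex{0,1} = 2
g(6) = mex{0,1,2} = 3
g(7) = mex{1,2} = 0
g(8) = mex{0,1,2,3} = 4
g(9) = mex{0,2} = 1
g(10) = mex{1,2,3,4} = 0
So g(10) = 0.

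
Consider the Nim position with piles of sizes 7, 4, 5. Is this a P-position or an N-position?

N-position

Compute the nim-sum pairwise:
7 XOR 4 = 3
3 XOR 5 = 6
The nim-sum is 6 ≠ 0, so this is an N-position: the player to move can win.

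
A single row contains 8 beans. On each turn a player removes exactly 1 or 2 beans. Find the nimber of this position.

2

Build the Grundy sequence with g(k) = mex{g(k−s) : s ∈ {1, 2}, s ≤ k}:
g(0) = mex{} = 0
g(1) = mex{0} = 1
g(2) = mex{0,1} = 2
g(3) = mex{1,2} = 0
g(4) = mex{0,2} = 1
g(5) = mex{0,1} = 2
g(6) = mex{1,2} = 0
g(7) = mex{0,2} = 1
g(8) = mex{0,1} = 2
So g(8) = 2.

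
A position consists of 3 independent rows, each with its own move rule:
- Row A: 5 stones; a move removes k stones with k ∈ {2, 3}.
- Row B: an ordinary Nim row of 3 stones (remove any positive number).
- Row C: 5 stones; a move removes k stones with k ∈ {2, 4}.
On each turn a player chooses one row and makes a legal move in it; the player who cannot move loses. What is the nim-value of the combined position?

1

For row A, compute g(0), g(1), … with moves {2, 3}:
g(0) = mex{} = 0
g(1) = mex{} = 0
g(2) = mex{0} = 1
g(3) = mex{0} = 1
g(4) = mex{0,1} = 2
g(5) = mex{1} = 0
So g(5) = 0.
Row B is a plain Nim row of size 3, so its Grundy value is 3.
Build the Grundy sequence for row C with g(k) = mex{g(k−s) : s ∈ {2, 4}, s ≤ k}:
k:     0  1  2  3  4  5
g(k):  0  0  1  1  2  2
So g(5) = 2.
By the Sprague-Grundy theorem, the Grundy value of a sum of independent games is the XOR of the component values.
Combined value = 0 ⊕ 3 ⊕ 2 = 1.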